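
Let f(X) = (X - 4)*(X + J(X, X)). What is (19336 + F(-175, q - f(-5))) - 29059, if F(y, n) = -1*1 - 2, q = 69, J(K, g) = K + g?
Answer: -9726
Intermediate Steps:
f(X) = 3*X*(-4 + X) (f(X) = (X - 4)*(X + (X + X)) = (-4 + X)*(X + 2*X) = (-4 + X)*(3*X) = 3*X*(-4 + X))
F(y, n) = -3 (F(y, n) = -1 - 2 = -3)
(19336 + F(-175, q - f(-5))) - 29059 = (19336 - 3) - 29059 = 19333 - 29059 = -9726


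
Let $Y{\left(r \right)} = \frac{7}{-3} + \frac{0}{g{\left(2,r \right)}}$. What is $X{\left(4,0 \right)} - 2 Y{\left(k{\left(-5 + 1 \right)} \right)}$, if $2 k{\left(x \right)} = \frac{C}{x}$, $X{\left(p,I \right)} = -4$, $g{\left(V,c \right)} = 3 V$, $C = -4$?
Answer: $\frac{2}{3} \approx 0.66667$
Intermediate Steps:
$k{\left(x \right)} = - \frac{2}{x}$ ($k{\left(x \right)} = \frac{\left(-4\right) \frac{1}{x}}{2} = - \frac{2}{x}$)
$Y{\left(r \right)} = - \frac{7}{3}$ ($Y{\left(r \right)} = \frac{7}{-3} + \frac{0}{3 \cdot 2} = 7 \left(- \frac{1}{3}\right) + \frac{0}{6} = - \frac{7}{3} + 0 \cdot \frac{1}{6} = - \frac{7}{3} + 0 = - \frac{7}{3}$)
$X{\left(4,0 \right)} - 2 Y{\left(k{\left(-5 + 1 \right)} \right)} = -4 - - \frac{14}{3} = -4 + \frac{14}{3} = \frac{2}{3}$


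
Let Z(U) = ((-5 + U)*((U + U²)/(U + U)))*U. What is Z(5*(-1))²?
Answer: 10000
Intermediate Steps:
Z(U) = (-5 + U)*(U + U²)/2 (Z(U) = ((-5 + U)*((U + U²)/((2*U))))*U = ((-5 + U)*((U + U²)*(1/(2*U))))*U = ((-5 + U)*((U + U²)/(2*U)))*U = ((-5 + U)*(U + U²)/(2*U))*U = (-5 + U)*(U + U²)/2)
Z(5*(-1))² = ((5*(-1))*(-5 + (5*(-1))² - 20*(-1))/2)² = ((½)*(-5)*(-5 + (-5)² - 4*(-5)))² = ((½)*(-5)*(-5 + 25 + 20))² = ((½)*(-5)*40)² = (-100)² = 10000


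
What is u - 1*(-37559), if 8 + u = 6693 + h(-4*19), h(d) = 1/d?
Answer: 3362543/76 ≈ 44244.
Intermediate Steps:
u = 508059/76 (u = -8 + (6693 + 1/(-4*19)) = -8 + (6693 + 1/(-76)) = -8 + (6693 - 1/76) = -8 + 508667/76 = 508059/76 ≈ 6685.0)
u - 1*(-37559) = 508059/76 - 1*(-37559) = 508059/76 + 37559 = 3362543/76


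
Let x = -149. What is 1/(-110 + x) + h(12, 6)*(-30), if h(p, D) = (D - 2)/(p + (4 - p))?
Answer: -7771/259 ≈ -30.004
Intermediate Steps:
h(p, D) = -½ + D/4 (h(p, D) = (-2 + D)/4 = (-2 + D)*(¼) = -½ + D/4)
1/(-110 + x) + h(12, 6)*(-30) = 1/(-110 - 149) + (-½ + (¼)*6)*(-30) = 1/(-259) + (-½ + 3/2)*(-30) = -1/259 + 1*(-30) = -1/259 - 30 = -7771/259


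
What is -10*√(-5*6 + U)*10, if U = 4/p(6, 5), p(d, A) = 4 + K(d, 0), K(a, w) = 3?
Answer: -100*I*√1442/7 ≈ -542.48*I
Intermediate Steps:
p(d, A) = 7 (p(d, A) = 4 + 3 = 7)
U = 4/7 ≈ 0.57143
-10*√(-5*6 + U)*10 = -10*√(-5*6 + 4/7)*10 = -10*√(-30 + 4/7)*10 = -10*I*√1442/7*10 = -100*I*√1442/7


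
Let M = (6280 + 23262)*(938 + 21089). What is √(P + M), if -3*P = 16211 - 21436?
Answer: √5856510381/3 ≈ 25509.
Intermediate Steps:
M = 650721634 (M = 29542*22027 = 650721634)
P = 5225/3 (P = -(16211 - 21436)/3 = -⅓*(-5225) = 5225/3 ≈ 1741.7)
√(P + M) = √(5225/3 + 650721634) = √(1952170127/3) = √5856510381/3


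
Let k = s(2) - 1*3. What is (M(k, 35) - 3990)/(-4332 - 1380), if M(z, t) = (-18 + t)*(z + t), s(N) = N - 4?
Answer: 145/238 ≈ 0.60924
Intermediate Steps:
s(N) = -4 + N
k = -5 (k = (-4 + 2) - 1*3 = -2 - 3 = -5)
M(z, t) = (-18 + t)*(t + z)
(M(k, 35) - 3990)/(-4332 - 1380) = ((35² - 18*35 - 18*(-5) + 35*(-5)) - 3990)/(-4332 - 1380) = ((1225 - 630 + 90 - 175) - 3990)/(-5712) = (510 - 3990)*(-1/5712) = -3480*(-1/5712) = 145/238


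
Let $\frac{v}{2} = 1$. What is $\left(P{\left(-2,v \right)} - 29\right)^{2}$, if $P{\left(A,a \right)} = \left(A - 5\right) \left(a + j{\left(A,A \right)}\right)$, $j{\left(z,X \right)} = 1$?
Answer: $2500$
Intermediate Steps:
$v = 2$ ($v = 2 \cdot 1 = 2$)
$P{\left(A,a \right)} = \left(1 + a\right) \left(-5 + A\right)$ ($P{\left(A,a \right)} = \left(A - 5\right) \left(a + 1\right) = \left(-5 + A\right) \left(1 + a\right) = \left(1 + a\right) \left(-5 + A\right)$)
$\left(P{\left(-2,v \right)} - 29\right)^{2} = \left(\left(-5 - 2 - 10 - 4\right) - 29\right)^{2} = \left(-21 - 29\right)^{2} = \left(-50\right)^{2} = 2500$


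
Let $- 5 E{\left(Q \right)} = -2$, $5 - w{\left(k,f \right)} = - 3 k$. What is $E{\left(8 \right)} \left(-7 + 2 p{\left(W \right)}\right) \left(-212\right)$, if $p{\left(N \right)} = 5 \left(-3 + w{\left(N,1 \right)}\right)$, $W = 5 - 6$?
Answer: $\frac{7208}{5} \approx 1441.6$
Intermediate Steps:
$W = -1$ ($W = 5 - 6 = -1$)
$w{\left(k,f \right)} = 5 + 3 k$ ($w{\left(k,f \right)} = 5 - - 3 k = 5 + 3 k$)
$p{\left(N \right)} = 10 + 15 N$ ($p{\left(N \right)} = 5 \left(-3 + \left(5 + 3 N\right)\right) = 5 \left(2 + 3 N\right) = 10 + 15 N$)
$E{\left(Q \right)} = \frac{2}{5}$ ($E{\left(Q \right)} = \left(- \frac{1}{5}\right) \left(-2\right) = \frac{2}{5}$)
$E{\left(8 \right)} \left(-7 + 2 p{\left(W \right)}\right) \left(-212\right) = \frac{2 \left(-7 + 2 \left(10 + 15 \left(-1\right)\right)\right)}{5} \left(-212\right) = \frac{2 \left(-7 + 2 \left(10 - 15\right)\right)}{5} \left(-212\right) = \frac{2 \left(-7 + 2 \left(-5\right)\right)}{5} \left(-212\right) = \frac{2 \left(-7 - 10\right)}{5} \left(-212\right) = \frac{2}{5} \left(-17\right) \left(-212\right) = \left(- \frac{34}{5}\right) \left(-212\right) = \frac{7208}{5}$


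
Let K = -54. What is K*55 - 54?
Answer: -3024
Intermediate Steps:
K*55 - 54 = -54*55 - 54 = -2970 - 54 = -3024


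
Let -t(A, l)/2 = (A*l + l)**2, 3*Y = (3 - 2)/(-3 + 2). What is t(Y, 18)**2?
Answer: 82944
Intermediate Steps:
Y = -1/3 (Y = ((3 - 2)/(-3 + 2))/3 = (1/(-1))/3 = (1*(-1))/3 = (1/3)*(-1) = -1/3 ≈ -0.33333)
t(A, l) = -2*(l + A*l)**2 (t(A, l) = -2*(A*l + l)**2 = -2*(l + A*l)**2)
t(Y, 18)**2 = (-2*18**2*(1 - 1/3)**2)**2 = (-2*324*(2/3)**2)**2 = (-2*324*4/9)**2 = (-288)**2 = 82944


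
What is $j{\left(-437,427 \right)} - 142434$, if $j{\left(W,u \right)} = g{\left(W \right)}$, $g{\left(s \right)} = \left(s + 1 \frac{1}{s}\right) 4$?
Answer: $- \frac{63007538}{437} \approx -1.4418 \cdot 10^{5}$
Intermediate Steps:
$g{\left(s \right)} = 4 s + \frac{4}{s}$ ($g{\left(s \right)} = \left(s + \frac{1}{s}\right) 4 = 4 s + \frac{4}{s}$)
$j{\left(W,u \right)} = 4 W + \frac{4}{W}$
$j{\left(-437,427 \right)} - 142434 = \left(4 \left(-437\right) + \frac{4}{-437}\right) - 142434 = \left(-1748 + 4 \left(- \frac{1}{437}\right)\right) - 142434 = \left(-1748 - \frac{4}{437}\right) - 142434 = - \frac{763880}{437} - 142434 = - \frac{63007538}{437}$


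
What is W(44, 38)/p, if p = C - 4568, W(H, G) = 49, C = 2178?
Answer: -49/2390 ≈ -0.020502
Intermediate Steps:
p = -2390 (p = 2178 - 4568 = -2390)
W(44, 38)/p = 49/(-2390) = 49*(-1/2390) = -49/2390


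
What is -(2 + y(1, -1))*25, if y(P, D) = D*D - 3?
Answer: 0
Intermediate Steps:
y(P, D) = -3 + D² (y(P, D) = D² - 3 = -3 + D²)
-(2 + y(1, -1))*25 = -(2 + (-3 + (-1)²))*25 = -(2 + (-3 + 1))*25 = -(2 - 2)*25 = -1*0*25 = 0*25 = 0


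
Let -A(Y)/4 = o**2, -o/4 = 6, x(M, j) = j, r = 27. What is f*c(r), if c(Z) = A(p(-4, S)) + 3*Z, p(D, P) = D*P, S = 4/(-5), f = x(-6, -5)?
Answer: 11115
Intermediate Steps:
f = -5
o = -24 (o = -4*6 = -24)
S = -4/5 (S = 4*(-1/5) = -4/5 ≈ -0.80000)
A(Y) = -2304 (A(Y) = -4*(-24)**2 = -4*576 = -2304)
c(Z) = -2304 + 3*Z
f*c(r) = -5*(-2304 + 3*27) = -5*(-2304 + 81) = -5*(-2223) = 11115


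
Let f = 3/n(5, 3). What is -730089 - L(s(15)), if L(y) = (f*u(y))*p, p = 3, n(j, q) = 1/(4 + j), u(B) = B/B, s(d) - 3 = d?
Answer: -730170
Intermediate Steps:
s(d) = 3 + d
u(B) = 1
f = 27 (f = 3/(1/(4 + 5)) = 3/(1/9) = 3*9 = 27)
L(y) = 81 (L(y) = (27*1)*3 = 27*3 = 81)
-730089 - L(s(15)) = -730089 - 1*81 = -730089 - 81 = -730170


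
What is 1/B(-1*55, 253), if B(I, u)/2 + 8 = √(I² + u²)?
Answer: 2/33485 + 11*√554/133940 ≈ 0.0019928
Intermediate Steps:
B(I, u) = -16 + 2*√(I² + u²)
1/B(-1*55, 253) = 1/(-16 + 2*√((-1*55)² + 253²)) = 1/(-16 + 2*√((-55)² + 64009)) = 1/(-16 + 2*√(3025 + 64009)) = 1/(-16 + 2*√67034) = 1/(-16 + 2*(11*√554)) = 1/(-16 + 22*√554)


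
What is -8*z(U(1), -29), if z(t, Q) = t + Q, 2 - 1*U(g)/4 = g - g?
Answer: 168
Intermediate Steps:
U(g) = 8 (U(g) = 8 - 4*(g - g) = 8 - 4*0 = 8 + 0 = 8)
z(t, Q) = Q + t
-8*z(U(1), -29) = -8*(-29 + 8) = -8*(-21) = 168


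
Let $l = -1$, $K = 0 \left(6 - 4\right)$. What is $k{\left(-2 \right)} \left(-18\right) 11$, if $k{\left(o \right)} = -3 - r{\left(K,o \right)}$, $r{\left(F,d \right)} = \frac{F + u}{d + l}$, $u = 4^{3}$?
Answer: $-3630$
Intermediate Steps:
$K = 0$ ($K = 0 \cdot 2 = 0$)
$u = 64$
$r{\left(F,d \right)} = \frac{64 + F}{-1 + d}$ ($r{\left(F,d \right)} = \frac{F + 64}{d - 1} = \frac{64 + F}{-1 + d}$)
$k{\left(o \right)} = -3 - \frac{64}{-1 + o}$ ($k{\left(o \right)} = -3 - \frac{64 + 0}{-1 + o} = -3 - \frac{1}{-1 + o} 64 = -3 - \frac{64}{-1 + o}$)
$k{\left(-2 \right)} \left(-18\right) 11 = \frac{-61 - -6}{-1 - 2} \left(-18\right) 11 = \frac{-61 + 6}{-3} \left(-18\right) 11 = \left(- \frac{1}{3}\right) \left(-55\right) \left(-18\right) 11 = \frac{55}{3} \left(-18\right) 11 = \left(-330\right) 11 = -3630$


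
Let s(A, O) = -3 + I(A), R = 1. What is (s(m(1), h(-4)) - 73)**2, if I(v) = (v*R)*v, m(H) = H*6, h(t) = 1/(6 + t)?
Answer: 1600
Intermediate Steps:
m(H) = 6*H
I(v) = v**2 (I(v) = (v*1)*v = v*v = v**2)
s(A, O) = -3 + A**2
(s(m(1), h(-4)) - 73)**2 = ((-3 + (6*1)**2) - 73)**2 = ((-3 + 6**2) - 73)**2 = ((-3 + 36) - 73)**2 = (33 - 73)**2 = (-40)**2 = 1600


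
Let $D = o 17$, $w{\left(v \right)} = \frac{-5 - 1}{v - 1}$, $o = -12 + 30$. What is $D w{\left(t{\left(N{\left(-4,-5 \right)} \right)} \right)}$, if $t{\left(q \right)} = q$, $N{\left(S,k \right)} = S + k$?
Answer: $\frac{918}{5} \approx 183.6$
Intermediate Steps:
$o = 18$
$w{\left(v \right)} = - \frac{6}{-1 + v}$
$D = 306$ ($D = 18 \cdot 17 = 306$)
$D w{\left(t{\left(N{\left(-4,-5 \right)} \right)} \right)} = 306 \left(- \frac{6}{-1 - 9}\right) = 306 \left(- \frac{6}{-10}\right) = 306 \left(\left(-6\right) \left(- \frac{1}{10}\right)\right) = 306 \cdot \frac{3}{5} = \frac{918}{5}$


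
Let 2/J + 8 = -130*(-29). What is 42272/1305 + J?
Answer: 8834993/272745 ≈ 32.393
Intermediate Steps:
J = 1/1881 (J = 2/(-8 - 130*(-29)) = 2/(-8 + 3770) = 2/3762 = 2*(1/3762) = 1/1881 ≈ 0.00053163)
42272/1305 + J = 42272/1305 + 1/1881 = 8834993/272745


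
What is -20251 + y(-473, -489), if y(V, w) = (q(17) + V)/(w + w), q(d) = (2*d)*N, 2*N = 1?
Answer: -3300837/163 ≈ -20251.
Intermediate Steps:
N = ½ (N = (½)*1 = ½ ≈ 0.50000)
q(d) = d (q(d) = (2*d)*(½) = d)
y(V, w) = (17 + V)/(2*w) (y(V, w) = (17 + V)/(w + w) = (17 + V)/((2*w)) = (17 + V)*(1/(2*w)) = (17 + V)/(2*w))
-20251 + y(-473, -489) = -20251 + (½)*(17 - 473)/(-489) = -20251 + (½)*(-1/489)*(-456) = -20251 + 76/163 = -3300837/163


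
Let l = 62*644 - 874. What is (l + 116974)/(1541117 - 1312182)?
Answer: 156028/228935 ≈ 0.68154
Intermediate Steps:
l = 39054 (l = 39928 - 874 = 39054)
(l + 116974)/(1541117 - 1312182) = (39054 + 116974)/(1541117 - 1312182) = 156028/228935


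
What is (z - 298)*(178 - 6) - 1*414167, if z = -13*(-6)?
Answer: -452007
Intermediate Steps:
z = 78
(z - 298)*(178 - 6) - 1*414167 = (78 - 298)*(178 - 6) - 1*414167 = -220*172 - 414167 = -37840 - 414167 = -452007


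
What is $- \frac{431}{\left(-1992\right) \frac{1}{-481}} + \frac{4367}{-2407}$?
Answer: $- \frac{6116827}{57768} \approx -105.89$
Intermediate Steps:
$- \frac{431}{\left(-1992\right) \frac{1}{-481}} + \frac{4367}{-2407} = - \frac{431}{\left(-1992\right) \left(- \frac{1}{481}\right)} + 4367 \left(- \frac{1}{2407}\right) = - \frac{431}{\frac{1992}{481}} - \frac{4367}{2407} = \left(-431\right) \frac{481}{1992} - \frac{4367}{2407} = - \frac{207311}{1992} - \frac{4367}{2407} = - \frac{6116827}{57768}$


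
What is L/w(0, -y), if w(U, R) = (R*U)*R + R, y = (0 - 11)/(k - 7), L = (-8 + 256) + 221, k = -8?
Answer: -7035/11 ≈ -639.54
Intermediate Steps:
L = 469 (L = 248 + 221 = 469)
y = 11/15 (y = (0 - 11)/(-8 - 7) = -11/(-15) = -11*(-1/15) = 11/15 ≈ 0.73333)
w(U, R) = R + U*R**2 (w(U, R) = U*R**2 + R = R + U*R**2)
L/w(0, -y) = 469/(((-1*11/15)*(1 - 1*11/15*0))) = 469/((-11*(1 - 11/15*0)/15)) = 469/((-11*(1 + 0)/15)) = 469/((-11/15*1)) = 469/(-11/15) = 469*(-15/11) = -7035/11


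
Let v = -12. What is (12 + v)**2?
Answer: 0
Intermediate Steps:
(12 + v)**2 = (12 - 12)**2 = 0**2 = 0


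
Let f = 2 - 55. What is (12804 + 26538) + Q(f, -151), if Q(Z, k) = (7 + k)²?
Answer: 60078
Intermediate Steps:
f = -53
(12804 + 26538) + Q(f, -151) = (12804 + 26538) + (7 - 151)² = 39342 + (-144)² = 39342 + 20736 = 60078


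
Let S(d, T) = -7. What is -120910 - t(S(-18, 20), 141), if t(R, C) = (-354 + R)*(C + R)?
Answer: -72536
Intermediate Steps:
-120910 - t(S(-18, 20), 141) = -120910 - ((-7)**2 - 354*141 - 354*(-7) + 141*(-7)) = -120910 - (49 - 49914 + 2478 - 987) = -120910 - 1*(-48374) = -120910 + 48374 = -72536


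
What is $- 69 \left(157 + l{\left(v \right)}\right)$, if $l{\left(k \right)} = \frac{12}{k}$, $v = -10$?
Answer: $- \frac{53751}{5} \approx -10750.0$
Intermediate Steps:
$- 69 \left(157 + l{\left(v \right)}\right) = - 69 \left(157 + \frac{12}{-10}\right) = - 69 \left(157 + 12 \left(- \frac{1}{10}\right)\right) = - 69 \left(157 - \frac{6}{5}\right) = \left(-69\right) \frac{779}{5} = - \frac{53751}{5}$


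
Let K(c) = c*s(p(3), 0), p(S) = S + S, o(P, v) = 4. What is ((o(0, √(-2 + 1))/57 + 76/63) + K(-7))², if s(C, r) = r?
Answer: 2334784/1432809 ≈ 1.6295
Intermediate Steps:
p(S) = 2*S
K(c) = 0 (K(c) = c*0 = 0)
((o(0, √(-2 + 1))/57 + 76/63) + K(-7))² = ((4/57 + 76/63) + 0)² = (1528/1197 + 0)² = (1528/1197)² = 2334784/1432809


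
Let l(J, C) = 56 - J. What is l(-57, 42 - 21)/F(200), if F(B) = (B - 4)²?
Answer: 113/38416 ≈ 0.0029415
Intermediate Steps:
F(B) = (-4 + B)²
l(-57, 42 - 21)/F(200) = (56 - 1*(-57))/((-4 + 200)²) = (56 + 57)/(196²) = 113/38416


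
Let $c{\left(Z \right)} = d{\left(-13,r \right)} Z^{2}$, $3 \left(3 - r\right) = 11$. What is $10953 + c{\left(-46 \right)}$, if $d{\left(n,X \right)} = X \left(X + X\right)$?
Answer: $\frac{115505}{9} \approx 12834.0$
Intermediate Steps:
$r = - \frac{2}{3}$ ($r = 3 - \frac{11}{3} = - \frac{2}{3} \approx -0.66667$)
$d{\left(n,X \right)} = 2 X^{2}$ ($d{\left(n,X \right)} = X 2 X = 2 X^{2}$)
$c{\left(Z \right)} = \frac{8 Z^{2}}{9}$ ($c{\left(Z \right)} = 2 \left(- \frac{2}{3}\right)^{2} Z^{2} = 2 \cdot \frac{4}{9} Z^{2} = \frac{8 Z^{2}}{9}$)
$10953 + c{\left(-46 \right)} = 10953 + \frac{8 \left(-46\right)^{2}}{9} = 10953 + \frac{8}{9} \cdot 2116 = 10953 + \frac{16928}{9} = \frac{115505}{9}$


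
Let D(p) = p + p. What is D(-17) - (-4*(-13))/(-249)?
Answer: -8414/249 ≈ -33.791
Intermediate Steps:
D(p) = 2*p
D(-17) - (-4*(-13))/(-249) = 2*(-17) - (-4*(-13))/(-249) = -34 - 52*(-1)/249 = -34 - 1*(-52/249) = -34 + 52/249 = -8414/249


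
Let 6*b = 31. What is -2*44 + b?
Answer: -497/6 ≈ -82.833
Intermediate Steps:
b = 31/6 (b = (⅙)*31 = 31/6 ≈ 5.1667)
-2*44 + b = -2*44 + 31/6 = -88 + 31/6 = -497/6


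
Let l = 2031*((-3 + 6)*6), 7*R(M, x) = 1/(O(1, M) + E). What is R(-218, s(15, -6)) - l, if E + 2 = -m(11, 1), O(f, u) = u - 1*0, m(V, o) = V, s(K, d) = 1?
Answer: -59114287/1617 ≈ -36558.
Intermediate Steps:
O(f, u) = u (O(f, u) = u + 0 = u)
E = -13 (E = -2 - 1*11 = -2 - 11 = -13)
R(M, x) = 1/(7*(-13 + M)) (R(M, x) = 1/(7*(M - 13)) = 1/(7*(-13 + M)))
l = 36558 (l = 2031*(3*6) = 2031*18 = 36558)
R(-218, s(15, -6)) - l = 1/(7*(-13 - 218)) - 1*36558 = (⅐)/(-231) - 36558 = (⅐)*(-1/231) - 36558 = -1/1617 - 36558 = -59114287/1617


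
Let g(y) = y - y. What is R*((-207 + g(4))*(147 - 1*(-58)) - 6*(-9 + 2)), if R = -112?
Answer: 4748016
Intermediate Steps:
g(y) = 0
R*((-207 + g(4))*(147 - 1*(-58)) - 6*(-9 + 2)) = -112*((-207 + 0)*(147 - 1*(-58)) - 6*(-9 + 2)) = -112*(-207*(147 + 58) - 6*(-7)) = -112*(-207*205 + 42) = -112*(-42435 + 42) = -112*(-42393) = 4748016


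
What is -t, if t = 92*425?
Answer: -39100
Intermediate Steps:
t = 39100
-t = -1*39100 = -39100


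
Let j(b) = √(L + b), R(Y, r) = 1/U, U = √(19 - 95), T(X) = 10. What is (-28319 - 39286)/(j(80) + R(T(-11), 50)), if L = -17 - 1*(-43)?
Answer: -2568990/(38*√106 - I*√19) ≈ -6565.6 - 73.15*I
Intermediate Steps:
L = 26 (L = -17 + 43 = 26)
U = 2*I*√19 (U = √(-76) = 2*I*√19 ≈ 8.7178*I)
R(Y, r) = -I*√19/38 (R(Y, r) = 1/(2*I*√19) = -I*√19/38)
j(b) = √(26 + b)
(-28319 - 39286)/(j(80) + R(T(-11), 50)) = (-28319 - 39286)/(√(26 + 80) - I*√19/38) = -67605/(√106 - I*√19/38)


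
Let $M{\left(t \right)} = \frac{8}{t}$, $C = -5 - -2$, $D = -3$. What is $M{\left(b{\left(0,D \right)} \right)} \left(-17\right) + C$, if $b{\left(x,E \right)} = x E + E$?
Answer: $\frac{127}{3} \approx 42.333$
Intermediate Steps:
$C = -3$ ($C = -5 + 2 = -3$)
$b{\left(x,E \right)} = E + E x$ ($b{\left(x,E \right)} = E x + E = E + E x$)
$M{\left(b{\left(0,D \right)} \right)} \left(-17\right) + C = \frac{8}{\left(-3\right) \left(1 + 0\right)} \left(-17\right) - 3 = \frac{8}{\left(-3\right) 1} \left(-17\right) - 3 = \frac{8}{-3} \left(-17\right) - 3 = 8 \left(- \frac{1}{3}\right) \left(-17\right) - 3 = \left(- \frac{8}{3}\right) \left(-17\right) - 3 = \frac{136}{3} - 3 = \frac{127}{3}$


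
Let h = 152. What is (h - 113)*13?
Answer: 507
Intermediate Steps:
(h - 113)*13 = (152 - 113)*13 = 39*13 = 507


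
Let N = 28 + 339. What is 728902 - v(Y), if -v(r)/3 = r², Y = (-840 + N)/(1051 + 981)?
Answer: 3009654522835/4129024 ≈ 7.2890e+5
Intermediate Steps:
N = 367
Y = -473/2032 (Y = (-840 + 367)/(1051 + 981) = -473/2032 ≈ -0.23278)
v(r) = -3*r²
728902 - v(Y) = 728902 - (-3)*(-473/2032)² = 728902 - (-3)*223729/4129024 = 728902 - 1*(-671187/4129024) = 728902 + 671187/4129024 = 3009654522835/4129024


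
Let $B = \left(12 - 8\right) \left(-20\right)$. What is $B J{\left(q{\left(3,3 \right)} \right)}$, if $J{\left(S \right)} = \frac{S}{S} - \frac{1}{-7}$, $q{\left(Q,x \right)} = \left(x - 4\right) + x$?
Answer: $- \frac{640}{7} \approx -91.429$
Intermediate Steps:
$q{\left(Q,x \right)} = -4 + 2 x$ ($q{\left(Q,x \right)} = \left(-4 + x\right) + x = -4 + 2 x$)
$J{\left(S \right)} = \frac{8}{7}$ ($J{\left(S \right)} = 1 - - \frac{1}{7} = 1 + \frac{1}{7} = \frac{8}{7}$)
$B = -80$ ($B = 4 \left(-20\right) = -80$)
$B J{\left(q{\left(3,3 \right)} \right)} = \left(-80\right) \frac{8}{7} = - \frac{640}{7}$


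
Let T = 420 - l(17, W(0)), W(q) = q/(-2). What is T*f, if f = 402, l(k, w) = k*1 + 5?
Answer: 159996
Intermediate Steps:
W(q) = -q/2 (W(q) = q*(-½) = -q/2)
l(k, w) = 5 + k (l(k, w) = k + 5 = 5 + k)
T = 398 (T = 420 - (5 + 17) = 420 - 1*22 = 420 - 22 = 398)
T*f = 398*402 = 159996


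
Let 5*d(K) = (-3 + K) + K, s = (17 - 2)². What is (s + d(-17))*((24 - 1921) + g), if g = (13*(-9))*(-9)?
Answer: -918272/5 ≈ -1.8365e+5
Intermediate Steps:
s = 225 (s = 15² = 225)
g = 1053 (g = -117*(-9) = 1053)
d(K) = -⅗ + 2*K/5 (d(K) = ((-3 + K) + K)/5 = (-3 + 2*K)/5 = -⅗ + 2*K/5)
(s + d(-17))*((24 - 1921) + g) = (225 + (-⅗ + (⅖)*(-17)))*((24 - 1921) + 1053) = (225 + (-⅗ - 34/5))*(-1897 + 1053) = (225 - 37/5)*(-844) = (1088/5)*(-844) = -918272/5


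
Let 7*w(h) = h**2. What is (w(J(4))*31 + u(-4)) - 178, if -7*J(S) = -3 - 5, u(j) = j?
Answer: -60442/343 ≈ -176.22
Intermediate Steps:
J(S) = 8/7 (J(S) = -(-3 - 5)/7 = -1/7*(-8) = 8/7)
w(h) = h**2/7
(w(J(4))*31 + u(-4)) - 178 = (((8/7)**2/7)*31 - 4) - 178 = (((1/7)*(64/49))*31 - 4) - 178 = ((64/343)*31 - 4) - 178 = (1984/343 - 4) - 178 = 612/343 - 178 = -60442/343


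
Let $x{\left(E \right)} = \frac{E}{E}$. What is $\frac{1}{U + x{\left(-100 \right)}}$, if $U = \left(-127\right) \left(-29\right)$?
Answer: $\frac{1}{3684} \approx 0.00027144$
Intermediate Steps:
$U = 3683$
$x{\left(E \right)} = 1$
$\frac{1}{U + x{\left(-100 \right)}} = \frac{1}{3683 + 1} = \frac{1}{3684}$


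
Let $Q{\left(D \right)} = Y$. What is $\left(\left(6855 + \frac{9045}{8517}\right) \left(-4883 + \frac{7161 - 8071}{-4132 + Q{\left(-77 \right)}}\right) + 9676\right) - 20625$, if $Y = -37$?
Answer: $- \frac{396352272437779}{11835791} \approx -3.3488 \cdot 10^{7}$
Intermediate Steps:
$Q{\left(D \right)} = -37$
$\left(\left(6855 + \frac{9045}{8517}\right) \left(-4883 + \frac{7161 - 8071}{-4132 + Q{\left(-77 \right)}}\right) + 9676\right) - 20625 = \left(\left(6855 + \frac{9045}{8517}\right) \left(-4883 + \frac{7161 - 8071}{-4132 - 37}\right) + 9676\right) - 20625 = \left(\left(6855 + 9045 \cdot \frac{1}{8517}\right) \left(-4883 - \frac{910}{-4169}\right) + 9676\right) - 20625 = \left(\left(6855 + \frac{3015}{2839}\right) \left(-4883 - - \frac{910}{4169}\right) + 9676\right) - 20625 = \left(\frac{19464360 \left(-4883 + \frac{910}{4169}\right)}{2839} + 9676\right) - 20625 = \left(\frac{19464360}{2839} \left(- \frac{20356317}{4169}\right) + 9676\right) - 20625 = \left(- \frac{396222682362120}{11835791} + 9676\right) - 20625 = - \frac{396108159248404}{11835791} - 20625 = - \frac{396352272437779}{11835791}$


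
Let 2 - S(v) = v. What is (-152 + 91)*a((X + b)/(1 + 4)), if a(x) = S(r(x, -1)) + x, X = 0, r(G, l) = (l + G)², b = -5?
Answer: 183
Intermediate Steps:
r(G, l) = (G + l)²
S(v) = 2 - v
a(x) = 2 + x - (-1 + x)² (a(x) = (2 - (x - 1)²) + x = (2 - (-1 + x)²) + x = 2 + x - (-1 + x)²)
(-152 + 91)*a((X + b)/(1 + 4)) = (-152 + 91)*(2 + (0 - 5)/(1 + 4) - (-1 + (0 - 5)/(1 + 4))²) = -61*(2 - 5/5 - (-1 - 5/5)²) = -61*(2 - 5*⅕ - (-1 - 5*⅕)²) = -61*(2 - 1 - (-1 - 1)²) = -61*(2 - 1 - 1*(-2)²) = -61*(2 - 1 - 1*4) = -61*(2 - 1 - 4) = -61*(-3) = 183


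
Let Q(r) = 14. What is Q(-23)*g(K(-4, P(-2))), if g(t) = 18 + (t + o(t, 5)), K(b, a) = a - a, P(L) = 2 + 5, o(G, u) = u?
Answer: 322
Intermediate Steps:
P(L) = 7
K(b, a) = 0
g(t) = 23 + t (g(t) = 18 + (t + 5) = 18 + (5 + t) = 23 + t)
Q(-23)*g(K(-4, P(-2))) = 14*(23 + 0) = 14*23 = 322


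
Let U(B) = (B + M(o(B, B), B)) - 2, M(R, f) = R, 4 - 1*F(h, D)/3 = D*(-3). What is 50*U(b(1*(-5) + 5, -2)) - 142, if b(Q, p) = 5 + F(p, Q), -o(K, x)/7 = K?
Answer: -5342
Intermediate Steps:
o(K, x) = -7*K
F(h, D) = 12 + 9*D (F(h, D) = 12 - 3*D*(-3) = 12 - (-9)*D = 12 + 9*D)
b(Q, p) = 17 + 9*Q (b(Q, p) = 5 + (12 + 9*Q) = 17 + 9*Q)
U(B) = -2 - 6*B (U(B) = (B - 7*B) - 2 = -6*B - 2 = -2 - 6*B)
50*U(b(1*(-5) + 5, -2)) - 142 = 50*(-2 - 6*(17 + 9*(1*(-5) + 5))) - 142 = 50*(-2 - 6*(17 + 9*(-5 + 5))) - 142 = 50*(-2 - 6*(17 + 9*0)) - 142 = 50*(-2 - 6*(17 + 0)) - 142 = 50*(-2 - 6*17) - 142 = 50*(-2 - 102) - 142 = 50*(-104) - 142 = -5200 - 142 = -5342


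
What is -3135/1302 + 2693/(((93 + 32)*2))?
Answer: 226878/27125 ≈ 8.3642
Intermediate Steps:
-3135/1302 + 2693/(((93 + 32)*2)) = -3135*1/1302 + 2693/((125*2)) = -1045/434 + 2693/250 = 226878/27125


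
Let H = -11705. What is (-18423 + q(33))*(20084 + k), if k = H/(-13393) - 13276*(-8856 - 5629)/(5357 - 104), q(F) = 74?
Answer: -1240439659056491/1192431 ≈ -1.0403e+9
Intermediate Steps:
k = 2575573690345/70353429 (k = -11705/(-13393) - 13276*(-8856 - 5629)/(5357 - 104) = -11705*(-1/13393) - 13276/(5253/(-14485)) = 11705/13393 - 13276/(5253*(-1/14485)) = 11705/13393 - 13276/(-5253/14485) = 11705/13393 - 13276*(-14485/5253) = 11705/13393 + 192302860/5253 = 2575573690345/70353429 ≈ 36609.)
(-18423 + q(33))*(20084 + k) = (-18423 + 74)*(20084 + 2575573690345/70353429) = -18349*3988551958381/70353429 = -1240439659056491/1192431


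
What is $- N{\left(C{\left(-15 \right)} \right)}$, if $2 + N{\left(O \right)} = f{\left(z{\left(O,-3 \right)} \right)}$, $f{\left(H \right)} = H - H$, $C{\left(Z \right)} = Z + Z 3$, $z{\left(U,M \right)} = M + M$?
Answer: $2$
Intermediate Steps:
$z{\left(U,M \right)} = 2 M$
$C{\left(Z \right)} = 4 Z$ ($C{\left(Z \right)} = Z + 3 Z = 4 Z$)
$f{\left(H \right)} = 0$
$N{\left(O \right)} = -2$ ($N{\left(O \right)} = -2 + 0 = -2$)
$- N{\left(C{\left(-15 \right)} \right)} = \left(-1\right) \left(-2\right) = 2$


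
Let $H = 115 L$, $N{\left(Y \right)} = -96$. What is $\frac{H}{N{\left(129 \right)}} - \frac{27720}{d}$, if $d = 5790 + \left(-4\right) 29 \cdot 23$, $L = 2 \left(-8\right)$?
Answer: $\frac{13765}{1338} \approx 10.288$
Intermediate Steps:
$L = -16$
$d = 3122$ ($d = 5790 - 2668 = 3122$)
$H = -1840$ ($H = 115 \left(-16\right) = -1840$)
$\frac{H}{N{\left(129 \right)}} - \frac{27720}{d} = - \frac{1840}{-96} - \frac{27720}{3122} = \left(-1840\right) \left(- \frac{1}{96}\right) - \frac{1980}{223} = \frac{115}{6} - \frac{1980}{223} = \frac{13765}{1338}$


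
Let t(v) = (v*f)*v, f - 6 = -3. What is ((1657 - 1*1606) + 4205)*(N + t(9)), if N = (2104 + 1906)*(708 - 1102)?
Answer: -6723190432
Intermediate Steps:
f = 3 (f = 6 - 3 = 3)
N = -1579940 (N = 4010*(-394) = -1579940)
t(v) = 3*v² (t(v) = (v*3)*v = (3*v)*v = 3*v²)
((1657 - 1*1606) + 4205)*(N + t(9)) = ((1657 - 1*1606) + 4205)*(-1579940 + 3*9²) = ((1657 - 1606) + 4205)*(-1579940 + 3*81) = (51 + 4205)*(-1579940 + 243) = 4256*(-1579697) = -6723190432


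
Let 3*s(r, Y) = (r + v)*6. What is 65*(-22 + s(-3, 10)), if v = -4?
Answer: -2340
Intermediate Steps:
s(r, Y) = -8 + 2*r (s(r, Y) = ((r - 4)*6)/3 = ((-4 + r)*6)/3 = (-24 + 6*r)/3 = -8 + 2*r)
65*(-22 + s(-3, 10)) = 65*(-22 + (-8 + 2*(-3))) = 65*(-22 + (-8 - 6)) = 65*(-22 - 14) = 65*(-36) = -2340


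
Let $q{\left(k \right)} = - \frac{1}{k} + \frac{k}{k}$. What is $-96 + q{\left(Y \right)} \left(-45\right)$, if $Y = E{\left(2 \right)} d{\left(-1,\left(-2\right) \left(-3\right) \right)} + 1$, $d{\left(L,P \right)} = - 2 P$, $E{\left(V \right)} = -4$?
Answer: $- \frac{6864}{49} \approx -140.08$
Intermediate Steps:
$Y = 49$ ($Y = - 4 \left(- 2 \left(\left(-2\right) \left(-3\right)\right)\right) + 1 = - 4 \left(\left(-2\right) 6\right) + 1 = \left(-4\right) \left(-12\right) + 1 = 48 + 1 = 49$)
$q{\left(k \right)} = 1 - \frac{1}{k}$ ($q{\left(k \right)} = - \frac{1}{k} + 1 = 1 - \frac{1}{k}$)
$-96 + q{\left(Y \right)} \left(-45\right) = -96 + \frac{-1 + 49}{49} \left(-45\right) = -96 + \frac{1}{49} \cdot 48 \left(-45\right) = -96 + \frac{48}{49} \left(-45\right) = -96 - \frac{2160}{49} = - \frac{6864}{49}$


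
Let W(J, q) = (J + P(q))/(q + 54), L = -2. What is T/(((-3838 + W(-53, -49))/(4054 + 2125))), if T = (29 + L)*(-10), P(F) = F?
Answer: 4170825/9646 ≈ 432.39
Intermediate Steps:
W(J, q) = (J + q)/(54 + q) (W(J, q) = (J + q)/(q + 54) = (J + q)/(54 + q))
T = -270 (T = (29 - 2)*(-10) = 27*(-10) = -270)
T/(((-3838 + W(-53, -49))/(4054 + 2125))) = -270*(4054 + 2125)/(-3838 + (-53 - 49)/(54 - 49)) = -270*6179/(-3838 - 102/5) = -270/((-19292/5*1/6179)) = -270/(-19292/30895) = -270*(-30895/19292) = 4170825/9646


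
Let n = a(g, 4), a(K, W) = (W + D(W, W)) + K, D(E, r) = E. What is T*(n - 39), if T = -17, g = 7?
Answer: 408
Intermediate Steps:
a(K, W) = K + 2*W (a(K, W) = (W + W) + K = 2*W + K = K + 2*W)
n = 15 (n = 7 + 2*4 = 7 + 8 = 15)
T*(n - 39) = -17*(15 - 39) = -17*(-24) = 408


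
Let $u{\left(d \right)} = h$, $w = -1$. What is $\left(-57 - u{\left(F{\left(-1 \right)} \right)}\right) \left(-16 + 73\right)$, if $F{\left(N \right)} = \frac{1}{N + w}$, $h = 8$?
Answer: $-3705$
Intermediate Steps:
$F{\left(N \right)} = \frac{1}{-1 + N}$ ($F{\left(N \right)} = \frac{1}{N - 1} = \frac{1}{-1 + N}$)
$u{\left(d \right)} = 8$
$\left(-57 - u{\left(F{\left(-1 \right)} \right)}\right) \left(-16 + 73\right) = \left(-57 - 8\right) \left(-16 + 73\right) = \left(-57 - 8\right) 57 = \left(-65\right) 57 = -3705$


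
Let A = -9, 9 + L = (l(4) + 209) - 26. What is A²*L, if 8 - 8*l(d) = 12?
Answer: 28107/2 ≈ 14054.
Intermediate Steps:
l(d) = -½ (l(d) = 1 - ⅛*12 = 1 - 3/2 = -½)
L = 347/2 (L = -9 + ((-½ + 209) - 26) = -9 + (417/2 - 26) = -9 + 365/2 = 347/2 ≈ 173.50)
A²*L = (-9)²*(347/2) = 81*(347/2) = 28107/2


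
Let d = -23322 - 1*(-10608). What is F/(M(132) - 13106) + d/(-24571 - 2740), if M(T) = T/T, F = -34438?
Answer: 1107153188/357910655 ≈ 3.0934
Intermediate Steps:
M(T) = 1
d = -12714 (d = -23322 + 10608 = -12714)
F/(M(132) - 13106) + d/(-24571 - 2740) = -34438/(1 - 13106) - 12714/(-24571 - 2740) = -34438/(-13105) - 12714/(-27311) = -34438*(-1/13105) - 12714*(-1/27311) = 34438/13105 + 12714/27311 = 1107153188/357910655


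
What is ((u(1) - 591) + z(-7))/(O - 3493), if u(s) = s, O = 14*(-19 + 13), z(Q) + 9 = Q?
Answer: 606/3577 ≈ 0.16942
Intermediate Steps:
z(Q) = -9 + Q
O = -84 (O = 14*(-6) = -84)
((u(1) - 591) + z(-7))/(O - 3493) = ((1 - 591) + (-9 - 7))/(-84 - 3493) = (-590 - 16)/(-3577) = -606*(-1/3577) = 606/3577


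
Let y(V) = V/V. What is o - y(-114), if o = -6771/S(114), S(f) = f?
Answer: -2295/38 ≈ -60.395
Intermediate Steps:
y(V) = 1
o = -2257/38 (o = -6771/114 = -6771*1/114 = -2257/38 ≈ -59.395)
o - y(-114) = -2257/38 - 1*1 = -2257/38 - 1 = -2295/38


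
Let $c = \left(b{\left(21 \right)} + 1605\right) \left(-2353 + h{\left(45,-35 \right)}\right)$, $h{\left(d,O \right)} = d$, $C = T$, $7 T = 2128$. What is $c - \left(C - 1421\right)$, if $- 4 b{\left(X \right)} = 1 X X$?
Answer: $-3448766$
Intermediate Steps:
$T = 304$ ($T = \frac{1}{7} \cdot 2128 = 304$)
$C = 304$
$b{\left(X \right)} = - \frac{X^{2}}{4}$ ($b{\left(X \right)} = - \frac{1 X X}{4} = - \frac{X X}{4} = - \frac{X^{2}}{4}$)
$c = -3449883$ ($c = \left(- \frac{21^{2}}{4} + 1605\right) \left(-2353 + 45\right) = \left(\left(- \frac{1}{4}\right) 441 + 1605\right) \left(-2308\right) = \left(- \frac{441}{4} + 1605\right) \left(-2308\right) = \frac{5979}{4} \left(-2308\right) = -3449883$)
$c - \left(C - 1421\right) = -3449883 - \left(304 - 1421\right) = -3449883 - -1117 = -3449883 + 1117 = -3448766$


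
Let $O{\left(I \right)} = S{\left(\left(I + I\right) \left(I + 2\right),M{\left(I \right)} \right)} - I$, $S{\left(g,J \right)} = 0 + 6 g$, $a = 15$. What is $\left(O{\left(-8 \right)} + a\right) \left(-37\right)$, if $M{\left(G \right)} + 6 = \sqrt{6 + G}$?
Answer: $-22163$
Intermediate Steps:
$M{\left(G \right)} = -6 + \sqrt{6 + G}$
$S{\left(g,J \right)} = 6 g$
$O{\left(I \right)} = - I + 12 I \left(2 + I\right)$ ($O{\left(I \right)} = 6 \left(I + I\right) \left(I + 2\right) - I = 6 \cdot 2 I \left(2 + I\right) - I = 12 I \left(2 + I\right) - I = - I + 12 I \left(2 + I\right)$)
$\left(O{\left(-8 \right)} + a\right) \left(-37\right) = \left(- 8 \left(23 + 12 \left(-8\right)\right) + 15\right) \left(-37\right) = \left(- 8 \left(23 - 96\right) + 15\right) \left(-37\right) = \left(\left(-8\right) \left(-73\right) + 15\right) \left(-37\right) = \left(584 + 15\right) \left(-37\right) = 599 \left(-37\right) = -22163$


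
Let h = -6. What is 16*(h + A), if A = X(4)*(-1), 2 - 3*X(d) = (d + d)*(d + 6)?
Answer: 320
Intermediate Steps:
X(d) = ⅔ - 2*d*(6 + d)/3 (X(d) = ⅔ - (d + d)*(d + 6)/3 = ⅔ - 2*d*(6 + d)/3)
A = 26 (A = (⅔ - 4*4 - ⅔*4²)*(-1) = (⅔ - 16 - ⅔*16)*(-1) = (⅔ - 16 - 32/3)*(-1) = -26*(-1) = 26)
16*(h + A) = 16*(-6 + 26) = 16*20 = 320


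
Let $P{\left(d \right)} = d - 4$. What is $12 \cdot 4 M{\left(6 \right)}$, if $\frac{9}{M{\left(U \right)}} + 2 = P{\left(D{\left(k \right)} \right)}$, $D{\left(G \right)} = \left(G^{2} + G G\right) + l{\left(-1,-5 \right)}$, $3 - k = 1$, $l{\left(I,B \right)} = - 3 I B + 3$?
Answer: $- \frac{216}{5} \approx -43.2$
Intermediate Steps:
$l{\left(I,B \right)} = 3 - 3 B I$ ($l{\left(I,B \right)} = - 3 B I + 3 = 3 - 3 B I$)
$k = 2$ ($k = 3 - 1 = 2$)
$D{\left(G \right)} = -12 + 2 G^{2}$ ($D{\left(G \right)} = \left(G^{2} + G G\right) + \left(3 - \left(-15\right) \left(-1\right)\right) = \left(G^{2} + G^{2}\right) + \left(3 - 15\right) = 2 G^{2} - 12 = -12 + 2 G^{2}$)
$P{\left(d \right)} = -4 + d$ ($P{\left(d \right)} = d - 4 = -4 + d$)
$M{\left(U \right)} = - \frac{9}{10}$ ($M{\left(U \right)} = \frac{9}{-2 - \left(16 - 8\right)} = \frac{9}{-2 + \left(-4 + \left(-12 + 2 \cdot 4\right)\right)} = \frac{9}{-2 + \left(-4 + \left(-12 + 8\right)\right)} = \frac{9}{-2 - 8} = \frac{9}{-10} = 9 \left(- \frac{1}{10}\right) = - \frac{9}{10}$)
$12 \cdot 4 M{\left(6 \right)} = 12 \cdot 4 \left(- \frac{9}{10}\right) = 48 \left(- \frac{9}{10}\right) = - \frac{216}{5}$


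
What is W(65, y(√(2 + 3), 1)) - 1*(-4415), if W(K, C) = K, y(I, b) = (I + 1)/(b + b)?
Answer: 4480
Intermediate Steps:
y(I, b) = (1 + I)/(2*b) (y(I, b) = (1 + I)/((2*b)) = (1 + I)*(1/(2*b)) = (1 + I)/(2*b))
W(65, y(√(2 + 3), 1)) - 1*(-4415) = 65 - 1*(-4415) = 65 + 4415 = 4480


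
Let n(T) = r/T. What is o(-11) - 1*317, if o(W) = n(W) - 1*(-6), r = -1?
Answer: -3420/11 ≈ -310.91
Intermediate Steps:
n(T) = -1/T
o(W) = 6 - 1/W (o(W) = -1/W - 1*(-6) = -1/W + 6 = 6 - 1/W)
o(-11) - 1*317 = (6 - 1/(-11)) - 1*317 = (6 - 1*(-1/11)) - 317 = (6 + 1/11) - 317 = 67/11 - 317 = -3420/11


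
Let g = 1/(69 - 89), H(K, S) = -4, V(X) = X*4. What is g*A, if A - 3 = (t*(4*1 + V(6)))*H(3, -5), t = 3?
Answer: 333/20 ≈ 16.650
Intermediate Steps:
V(X) = 4*X
g = -1/20 (g = 1/(-20) = -1/20 ≈ -0.050000)
A = -333 (A = 3 + (3*(4*1 + 4*6))*(-4) = 3 + (3*(4 + 24))*(-4) = 3 + (3*28)*(-4) = 3 + 84*(-4) = 3 - 336 = -333)
g*A = -1/20*(-333) = 333/20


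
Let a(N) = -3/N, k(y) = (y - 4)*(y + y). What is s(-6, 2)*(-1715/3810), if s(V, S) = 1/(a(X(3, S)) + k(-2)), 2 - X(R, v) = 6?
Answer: -686/37719 ≈ -0.018187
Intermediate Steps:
X(R, v) = -4 (X(R, v) = 2 - 1*6 = 2 - 6 = -4)
k(y) = 2*y*(-4 + y) (k(y) = (-4 + y)*(2*y) = 2*y*(-4 + y))
s(V, S) = 4/99 (s(V, S) = 1/(-3/(-4) + 2*(-2)*(-4 - 2)) = 1/(-3*(-1/4) + 2*(-2)*(-6)) = 1/(3/4 + 24) = 1/(99/4) = 4/99)
s(-6, 2)*(-1715/3810) = 4*(-1715/3810)/99 = 4*(-1715*1/3810)/99 = (4/99)*(-343/762) = -686/37719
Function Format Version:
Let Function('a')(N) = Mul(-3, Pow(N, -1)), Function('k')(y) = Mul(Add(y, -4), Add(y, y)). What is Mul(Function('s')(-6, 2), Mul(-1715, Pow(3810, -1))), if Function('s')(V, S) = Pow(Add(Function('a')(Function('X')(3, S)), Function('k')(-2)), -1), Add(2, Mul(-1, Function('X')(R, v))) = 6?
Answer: Rational(-686, 37719) ≈ -0.018187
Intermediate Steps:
Function('X')(R, v) = -4 (Function('X')(R, v) = Add(2, Mul(-1, 6)) = Add(2, -6) = -4)
Function('k')(y) = Mul(2, y, Add(-4, y)) (Function('k')(y) = Mul(Add(-4, y), Mul(2, y)) = Mul(2, y, Add(-4, y)))
Function('s')(V, S) = Rational(4, 99) (Function('s')(V, S) = Pow(Add(Mul(-3, Pow(-4, -1)), Mul(2, -2, Add(-4, -2))), -1) = Pow(Add(Mul(-3, Rational(-1, 4)), Mul(2, -2, -6)), -1) = Pow(Add(Rational(3, 4), 24), -1) = Pow(Rational(99, 4), -1) = Rational(4, 99))
Mul(Function('s')(-6, 2), Mul(-1715, Pow(3810, -1))) = Mul(Rational(4, 99), Mul(-1715, Pow(3810, -1))) = Mul(Rational(4, 99), Mul(-1715, Rational(1, 3810))) = Mul(Rational(4, 99), Rational(-343, 762)) = Rational(-686, 37719)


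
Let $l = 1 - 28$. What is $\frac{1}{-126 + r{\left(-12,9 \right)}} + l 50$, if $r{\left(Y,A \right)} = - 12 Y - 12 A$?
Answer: $- \frac{121501}{90} \approx -1350.0$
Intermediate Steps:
$r{\left(Y,A \right)} = - 12 A - 12 Y$
$l = -27$ ($l = 1 - 28 = -27$)
$\frac{1}{-126 + r{\left(-12,9 \right)}} + l 50 = \frac{1}{-126 - -36} - 1350 = \frac{1}{-126 + \left(-108 + 144\right)} - 1350 = \frac{1}{-126 + 36} - 1350 = \frac{1}{-90} - 1350 = - \frac{1}{90} - 1350 = - \frac{121501}{90}$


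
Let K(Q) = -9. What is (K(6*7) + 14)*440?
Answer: 2200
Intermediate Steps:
(K(6*7) + 14)*440 = (-9 + 14)*440 = 5*440 = 2200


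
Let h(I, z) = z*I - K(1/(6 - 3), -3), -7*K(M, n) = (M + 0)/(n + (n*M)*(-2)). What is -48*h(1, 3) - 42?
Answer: -1286/7 ≈ -183.71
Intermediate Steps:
K(M, n) = -M/(7*(n - 2*M*n)) (K(M, n) = -(M + 0)/(7*(n + (n*M)*(-2))) = -M/(7*(n + (M*n)*(-2))) = -M/(7*(n - 2*M*n)))
h(I, z) = -1/21 + I*z (h(I, z) = z*I - 1/(7*(6 - 3)*(-3)*(-1 + 2/(6 - 3))) = I*z - (-1)/(7*3*3*(-1 + 2/3)) = I*z - (-1)/(7*3*3*(-1 + 2*(⅓))) = I*z - (-1)/(7*3*3*(-1 + ⅔)) = I*z - (-1)/(7*3*3*(-⅓)) = I*z - (-1)*(-3)/(7*3*3) = I*z - 1*1/21 = I*z - 1/21 = -1/21 + I*z)
-48*h(1, 3) - 42 = -48*(-1/21 + 1*3) - 42 = -48*(-1/21 + 3) - 42 = -48*62/21 - 42 = -992/7 - 42 = -1286/7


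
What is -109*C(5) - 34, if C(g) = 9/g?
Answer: -1151/5 ≈ -230.20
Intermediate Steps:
-109*C(5) - 34 = -981/5 - 34 = -1151/5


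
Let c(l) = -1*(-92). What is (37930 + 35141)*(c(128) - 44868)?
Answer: -3271827096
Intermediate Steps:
c(l) = 92
(37930 + 35141)*(c(128) - 44868) = (37930 + 35141)*(92 - 44868) = 73071*(-44776) = -3271827096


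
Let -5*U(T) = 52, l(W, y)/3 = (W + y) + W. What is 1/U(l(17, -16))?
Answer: -5/52 ≈ -0.096154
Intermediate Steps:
l(W, y) = 3*y + 6*W (l(W, y) = 3*((W + y) + W) = 3*(y + 2*W) = 3*y + 6*W)
U(T) = -52/5 (U(T) = -⅕*52 = -52/5)
1/U(l(17, -16)) = 1/(-52/5) = -5/52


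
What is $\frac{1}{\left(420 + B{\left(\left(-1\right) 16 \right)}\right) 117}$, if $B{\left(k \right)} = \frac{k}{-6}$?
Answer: $\frac{1}{49452} \approx 2.0222 \cdot 10^{-5}$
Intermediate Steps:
$B{\left(k \right)} = - \frac{k}{6}$ ($B{\left(k \right)} = k \left(- \frac{1}{6}\right) = - \frac{k}{6}$)
$\frac{1}{\left(420 + B{\left(\left(-1\right) 16 \right)}\right) 117} = \frac{1}{\left(420 - \frac{\left(-1\right) 16}{6}\right) 117} = \frac{1}{\left(420 - - \frac{8}{3}\right) 117} = \frac{1}{\left(420 + \frac{8}{3}\right) 117} = \frac{1}{\frac{1268}{3} \cdot 117} = \frac{1}{49452}$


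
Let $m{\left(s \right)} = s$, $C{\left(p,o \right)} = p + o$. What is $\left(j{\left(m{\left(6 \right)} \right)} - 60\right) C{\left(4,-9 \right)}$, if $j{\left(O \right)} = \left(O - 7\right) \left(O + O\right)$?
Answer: $360$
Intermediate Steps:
$C{\left(p,o \right)} = o + p$
$j{\left(O \right)} = 2 O \left(-7 + O\right)$ ($j{\left(O \right)} = \left(-7 + O\right) 2 O = 2 O \left(-7 + O\right)$)
$\left(j{\left(m{\left(6 \right)} \right)} - 60\right) C{\left(4,-9 \right)} = \left(2 \cdot 6 \left(-7 + 6\right) - 60\right) \left(-9 + 4\right) = \left(2 \cdot 6 \left(-1\right) - 60\right) \left(-5\right) = \left(-12 - 60\right) \left(-5\right) = \left(-72\right) \left(-5\right) = 360$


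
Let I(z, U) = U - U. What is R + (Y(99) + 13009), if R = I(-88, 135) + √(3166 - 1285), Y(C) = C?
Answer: 13108 + 3*√209 ≈ 13151.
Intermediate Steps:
I(z, U) = 0
R = 3*√209 (R = 0 + √(3166 - 1285) = 0 + √1881 = 0 + 3*√209 = 3*√209 ≈ 43.370)
R + (Y(99) + 13009) = 3*√209 + (99 + 13009) = 3*√209 + 13108 = 13108 + 3*√209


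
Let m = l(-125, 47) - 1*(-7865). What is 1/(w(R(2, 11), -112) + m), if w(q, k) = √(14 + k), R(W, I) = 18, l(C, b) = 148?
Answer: 8013/64208267 - 7*I*√2/64208267 ≈ 0.0001248 - 1.5418e-7*I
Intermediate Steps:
m = 8013 (m = 148 - 1*(-7865) = 148 + 7865 = 8013)
1/(w(R(2, 11), -112) + m) = 1/(√(14 - 112) + 8013) = 1/(√(-98) + 8013) = 1/(7*I*√2 + 8013) = 1/(8013 + 7*I*√2)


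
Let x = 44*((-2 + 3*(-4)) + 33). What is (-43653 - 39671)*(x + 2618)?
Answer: -287801096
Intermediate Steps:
x = 836 (x = 44*((-2 - 12) + 33) = 44*(-14 + 33) = 44*19 = 836)
(-43653 - 39671)*(x + 2618) = (-43653 - 39671)*(836 + 2618) = -83324*3454 = -287801096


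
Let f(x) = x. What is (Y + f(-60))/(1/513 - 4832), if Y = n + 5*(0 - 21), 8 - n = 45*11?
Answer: 334476/2478815 ≈ 0.13493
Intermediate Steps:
n = -487 (n = 8 - 45*11 = 8 - 1*495 = 8 - 495 = -487)
Y = -592 (Y = -487 + 5*(0 - 21) = -487 + 5*(-21) = -487 - 105 = -592)
(Y + f(-60))/(1/513 - 4832) = (-592 - 60)/(1/513 - 4832) = -652/(1/513 - 4832) = -652/(-2478815/513) = -652*(-513/2478815) = 334476/2478815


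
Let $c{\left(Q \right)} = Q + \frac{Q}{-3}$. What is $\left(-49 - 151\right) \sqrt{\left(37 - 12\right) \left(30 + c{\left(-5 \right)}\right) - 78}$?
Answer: $- \frac{200 \sqrt{5298}}{3} \approx -4852.5$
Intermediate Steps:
$c{\left(Q \right)} = \frac{2 Q}{3}$ ($c{\left(Q \right)} = Q + Q \left(- \frac{1}{3}\right) = Q - \frac{Q}{3} = \frac{2 Q}{3}$)
$\left(-49 - 151\right) \sqrt{\left(37 - 12\right) \left(30 + c{\left(-5 \right)}\right) - 78} = \left(-49 - 151\right) \sqrt{\left(37 - 12\right) \left(30 + \frac{2}{3} \left(-5\right)\right) - 78} = - 200 \sqrt{25 \left(30 - \frac{10}{3}\right) - 78} = - 200 \sqrt{25 \cdot \frac{80}{3} - 78} = - 200 \sqrt{\frac{2000}{3} - 78} = - 200 \sqrt{\frac{1766}{3}} = - 200 \frac{\sqrt{5298}}{3} = - \frac{200 \sqrt{5298}}{3}$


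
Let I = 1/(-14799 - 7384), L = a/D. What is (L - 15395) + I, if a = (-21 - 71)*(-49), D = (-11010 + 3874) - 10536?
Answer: -1508804189789/98004494 ≈ -15395.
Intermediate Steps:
D = -17672 (D = -7136 - 10536 = -17672)
a = 4508 (a = -92*(-49) = 4508)
L = -1127/4418 (L = 4508/(-17672) = 4508*(-1/17672) = -1127/4418 ≈ -0.25509)
I = -1/22183 (I = 1/(-22183) = -1/22183 ≈ -4.5080e-5)
(L - 15395) + I = (-1127/4418 - 15395) - 1/22183 = -68016237/4418 - 1/22183 = -1508804189789/98004494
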